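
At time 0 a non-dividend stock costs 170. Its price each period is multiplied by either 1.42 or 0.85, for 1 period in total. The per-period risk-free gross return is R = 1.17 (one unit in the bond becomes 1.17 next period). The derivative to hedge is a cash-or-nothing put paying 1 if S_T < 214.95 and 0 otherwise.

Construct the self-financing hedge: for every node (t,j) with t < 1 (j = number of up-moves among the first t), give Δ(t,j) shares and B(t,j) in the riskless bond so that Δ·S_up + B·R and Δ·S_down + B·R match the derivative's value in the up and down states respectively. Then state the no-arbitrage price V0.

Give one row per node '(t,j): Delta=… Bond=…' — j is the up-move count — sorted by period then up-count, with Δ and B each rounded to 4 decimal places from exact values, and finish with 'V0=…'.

No-arbitrage ⇒ martingale measure with p* = (R−d)/(u−d) = 0.5614.
At expiry t=1: V(1,0)=1.0000, V(1,1)=0.0000
(0,0): S=170.0000. Δ = (V_up−V_dn)/(S_up−S_dn) = (0.0000−1.0000)/(241.4000−144.5000) = -0.0103. V = [p*·0.0000 + (1−p*)·1.0000]/1.17 = 0.3749. B = V − Δ·S = 2.1293.
Root portfolio cost Δ·170+B reproduces V0=0.3749.

(0,0): Delta=-0.0103 Bond=2.1293
V0=0.3749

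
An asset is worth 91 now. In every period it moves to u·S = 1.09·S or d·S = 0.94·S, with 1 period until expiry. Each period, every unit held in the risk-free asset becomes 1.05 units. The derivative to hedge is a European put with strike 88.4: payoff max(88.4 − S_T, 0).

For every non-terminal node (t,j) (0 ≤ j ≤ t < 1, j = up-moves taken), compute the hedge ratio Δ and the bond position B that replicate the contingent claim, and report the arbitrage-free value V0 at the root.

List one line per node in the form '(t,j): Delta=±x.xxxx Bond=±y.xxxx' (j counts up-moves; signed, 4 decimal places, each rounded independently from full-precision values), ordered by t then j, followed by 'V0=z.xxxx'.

(0,0): Delta=-0.2095 Bond=19.7930
V0=0.7263

Risk-neutral probability p* = (R−d)/(u−d) = (1.05−0.94)/(1.09−0.94) = 0.7333.
At expiry t=1: V(1,0)=2.8600, V(1,1)=0.0000
Node (0,0) S=91.0000: V=(p*·0.0000+(1−p*)·2.8600)/1.05=0.7263; Δ=(0.0000−2.8600)/(99.1900−85.5400)=-0.2095; B=V−Δ·S=19.7930
Check: Δ(0,0)·S0 + B(0,0) = 0.7263 = V0.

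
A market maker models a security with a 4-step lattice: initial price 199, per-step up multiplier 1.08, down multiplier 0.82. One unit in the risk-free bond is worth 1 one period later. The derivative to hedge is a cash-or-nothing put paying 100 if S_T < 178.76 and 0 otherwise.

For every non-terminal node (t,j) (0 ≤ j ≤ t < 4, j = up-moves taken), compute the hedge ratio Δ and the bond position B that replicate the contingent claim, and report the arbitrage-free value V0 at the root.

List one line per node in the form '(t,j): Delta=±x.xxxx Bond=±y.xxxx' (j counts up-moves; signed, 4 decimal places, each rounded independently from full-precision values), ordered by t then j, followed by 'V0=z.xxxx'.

Since d<R<u, set p* = (R−d)/(u−d) = 0.6923; price each node as the discounted p*-expectation of its children.
Payoff layer (t=4): V(4,0)=100.0000, V(4,1)=100.0000, V(4,2)=100.0000, V(4,3)=0.0000, V(4,4)=0.0000
  t=3,j=0: stock 109.7222 → up 118.5000 (V=100.0000), down 89.9722 (V=100.0000). Price 100.0000; hedge Δ=0.0000, bond B=100.0000.
  t=3,j=1: stock 144.5122 → up 156.0732 (V=100.0000), down 118.5000 (V=100.0000). Price 100.0000; hedge Δ=0.0000, bond B=100.0000.
  t=3,j=2: stock 190.3332 → up 205.5598 (V=0.0000), down 156.0732 (V=100.0000). Price 30.7692; hedge Δ=-2.0207, bond B=415.3846.
  t=3,j=3: stock 250.6827 → up 270.7373 (V=0.0000), down 205.5598 (V=0.0000). Price 0.0000; hedge Δ=0.0000, bond B=0.0000.
  t=2,j=0: stock 133.8076 → up 144.5122 (V=100.0000), down 109.7222 (V=100.0000). Price 100.0000; hedge Δ=0.0000, bond B=100.0000.
  t=2,j=1: stock 176.2344 → up 190.3332 (V=30.7692), down 144.5122 (V=100.0000). Price 52.0710; hedge Δ=-1.5109, bond B=318.3432.
  t=2,j=2: stock 232.1136 → up 250.6827 (V=0.0000), down 190.3332 (V=30.7692). Price 9.4675; hedge Δ=-0.5099, bond B=127.8107.
  t=1,j=0: stock 163.1800 → up 176.2344 (V=52.0710), down 133.8076 (V=100.0000). Price 66.8184; hedge Δ=-1.1297, bond B=251.1607.
  t=1,j=1: stock 214.9200 → up 232.1136 (V=9.4675), down 176.2344 (V=52.0710). Price 22.5762; hedge Δ=-0.7624, bond B=186.4360.
  t=0,j=0: stock 199.0000 → up 214.9200 (V=22.5762), down 163.1800 (V=66.8184). Price 36.1892; hedge Δ=-0.8551, bond B=206.3513.
The time-0 hedge costs 36.1892, which is the no-arbitrage price.

(0,0): Delta=-0.8551 Bond=206.3513
(1,0): Delta=-1.1297 Bond=251.1607
(1,1): Delta=-0.7624 Bond=186.4360
(2,0): Delta=0.0000 Bond=100.0000
(2,1): Delta=-1.5109 Bond=318.3432
(2,2): Delta=-0.5099 Bond=127.8107
(3,0): Delta=0.0000 Bond=100.0000
(3,1): Delta=0.0000 Bond=100.0000
(3,2): Delta=-2.0207 Bond=415.3846
(3,3): Delta=0.0000 Bond=0.0000
V0=36.1892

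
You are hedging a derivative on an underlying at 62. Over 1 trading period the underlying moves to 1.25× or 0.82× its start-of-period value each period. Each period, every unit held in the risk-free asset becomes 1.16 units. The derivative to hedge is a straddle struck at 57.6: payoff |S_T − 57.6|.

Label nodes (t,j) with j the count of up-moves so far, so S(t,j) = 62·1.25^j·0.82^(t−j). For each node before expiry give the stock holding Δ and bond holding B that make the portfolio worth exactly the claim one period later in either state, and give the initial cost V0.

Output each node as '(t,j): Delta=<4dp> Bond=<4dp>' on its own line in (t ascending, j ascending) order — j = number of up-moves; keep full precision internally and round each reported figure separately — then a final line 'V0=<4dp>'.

(0,0): Delta=0.4929 Bond=-15.7739
V0=14.7843

Under the risk-neutral measure, an up-move has probability p* = (R−d)/(u−d) = 0.7907 and values discount at R = 1.16.
Terminal payoffs: V(1,0)=6.7600, V(1,1)=19.9000
(0,0): S=62.0000. Δ = (V_up−V_dn)/(S_up−S_dn) = (19.9000−6.7600)/(77.5000−50.8400) = 0.4929. V = [p*·19.9000 + (1−p*)·6.7600]/1.16 = 14.7843. B = V − Δ·S = -15.7739.
Root portfolio cost Δ·62+B reproduces V0=14.7843.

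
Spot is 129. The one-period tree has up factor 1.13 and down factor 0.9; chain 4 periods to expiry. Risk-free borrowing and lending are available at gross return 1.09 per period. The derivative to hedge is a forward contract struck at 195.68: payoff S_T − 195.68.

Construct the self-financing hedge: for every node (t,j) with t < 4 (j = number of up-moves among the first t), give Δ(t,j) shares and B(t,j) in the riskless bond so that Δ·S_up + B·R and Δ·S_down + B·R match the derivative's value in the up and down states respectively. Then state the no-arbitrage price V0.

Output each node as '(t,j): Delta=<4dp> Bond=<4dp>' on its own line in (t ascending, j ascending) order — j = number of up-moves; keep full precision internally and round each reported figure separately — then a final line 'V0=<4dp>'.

Under the risk-neutral measure, an up-move has probability p* = (R−d)/(u−d) = 0.8261 and values discount at R = 1.09.
Payoff layer (t=4): V(4,0)=-111.0431, V(4,1)=-89.4137, V(4,2)=-62.2567, V(4,3)=-28.1597, V(4,4)=14.6511
(3,0): S=94.0410. Δ = (V_up−V_dn)/(S_up−S_dn) = (-89.4137−-111.0431)/(106.2663−84.6369) = 1.0000. V = [p*·-89.4137 + (1−p*)·-111.0431]/1.09 = -85.4819. B = V − Δ·S = -179.5229.
(3,1): S=118.0737. Δ = (V_up−V_dn)/(S_up−S_dn) = (-62.2567−-89.4137)/(133.4233−106.2663) = 1.0000. V = [p*·-62.2567 + (1−p*)·-89.4137]/1.09 = -61.4492. B = V − Δ·S = -179.5229.
(3,2): S=148.2481. Δ = (V_up−V_dn)/(S_up−S_dn) = (-28.1597−-62.2567)/(167.5203−133.4233) = 1.0000. V = [p*·-28.1597 + (1−p*)·-62.2567]/1.09 = -31.2748. B = V − Δ·S = -179.5229.
(3,3): S=186.1337. Δ = (V_up−V_dn)/(S_up−S_dn) = (14.6511−-28.1597)/(210.3311−167.5203) = 1.0000. V = [p*·14.6511 + (1−p*)·-28.1597]/1.09 = 6.6108. B = V − Δ·S = -179.5229.
(2,0): S=104.4900. Δ = (V_up−V_dn)/(S_up−S_dn) = (-61.4492−-85.4819)/(118.0737−94.0410) = 1.0000. V = [p*·-61.4492 + (1−p*)·-85.4819]/1.09 = -60.2099. B = V − Δ·S = -164.6999.
(2,1): S=131.1930. Δ = (V_up−V_dn)/(S_up−S_dn) = (-31.2748−-61.4492)/(148.2481−118.0737) = 1.0000. V = [p*·-31.2748 + (1−p*)·-61.4492]/1.09 = -33.5069. B = V − Δ·S = -164.6999.
(2,2): S=164.7201. Δ = (V_up−V_dn)/(S_up−S_dn) = (6.6108−-31.2748)/(186.1337−148.2481) = 1.0000. V = [p*·6.6108 + (1−p*)·-31.2748]/1.09 = 0.0202. B = V − Δ·S = -164.6999.
(1,0): S=116.1000. Δ = (V_up−V_dn)/(S_up−S_dn) = (-33.5069−-60.2099)/(131.1930−104.4900) = 1.0000. V = [p*·-33.5069 + (1−p*)·-60.2099]/1.09 = -35.0009. B = V − Δ·S = -151.1009.
(1,1): S=145.7700. Δ = (V_up−V_dn)/(S_up−S_dn) = (0.0202−-33.5069)/(164.7201−131.1930) = 1.0000. V = [p*·0.0202 + (1−p*)·-33.5069]/1.09 = -5.3309. B = V − Δ·S = -151.1009.
(0,0): S=129.0000. Δ = (V_up−V_dn)/(S_up−S_dn) = (-5.3309−-35.0009)/(145.7700−116.1000) = 1.0000. V = [p*·-5.3309 + (1−p*)·-35.0009]/1.09 = -9.6246. B = V − Δ·S = -138.6246.
Self-financing check: at every node Δ·S+B equals the discounted successor values.

(0,0): Delta=1.0000 Bond=-138.6246
(1,0): Delta=1.0000 Bond=-151.1009
(1,1): Delta=1.0000 Bond=-151.1009
(2,0): Delta=1.0000 Bond=-164.6999
(2,1): Delta=1.0000 Bond=-164.6999
(2,2): Delta=1.0000 Bond=-164.6999
(3,0): Delta=1.0000 Bond=-179.5229
(3,1): Delta=1.0000 Bond=-179.5229
(3,2): Delta=1.0000 Bond=-179.5229
(3,3): Delta=1.0000 Bond=-179.5229
V0=-9.6246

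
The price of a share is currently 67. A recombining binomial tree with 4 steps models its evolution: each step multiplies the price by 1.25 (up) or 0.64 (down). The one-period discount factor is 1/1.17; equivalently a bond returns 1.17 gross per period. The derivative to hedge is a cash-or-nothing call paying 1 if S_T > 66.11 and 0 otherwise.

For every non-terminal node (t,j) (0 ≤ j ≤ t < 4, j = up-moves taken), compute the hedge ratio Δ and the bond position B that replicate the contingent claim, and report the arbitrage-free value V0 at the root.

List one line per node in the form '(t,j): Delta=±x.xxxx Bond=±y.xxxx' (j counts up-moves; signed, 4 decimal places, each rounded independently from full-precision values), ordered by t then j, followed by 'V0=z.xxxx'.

Since d<R<u, set p* = (R−d)/(u−d) = 0.8689; price each node as the discounted p*-expectation of its children.
Payoff layer (t=4): V(4,0)=0.0000, V(4,1)=0.0000, V(4,2)=0.0000, V(4,3)=1.0000, V(4,4)=1.0000
Node (3,0) S=17.5636: V=(p*·0.0000+(1−p*)·0.0000)/1.17=0.0000; Δ=(0.0000−0.0000)/(21.9546−11.2407)=0.0000; B=V−Δ·S=0.0000
Node (3,1) S=34.3040: V=(p*·0.0000+(1−p*)·0.0000)/1.17=0.0000; Δ=(0.0000−0.0000)/(42.8800−21.9546)=0.0000; B=V−Δ·S=0.0000
Node (3,2) S=67.0000: V=(p*·1.0000+(1−p*)·0.0000)/1.17=0.7426; Δ=(1.0000−0.0000)/(83.7500−42.8800)=0.0245; B=V−Δ·S=-0.8967
Node (3,3) S=130.8594: V=(p*·1.0000+(1−p*)·1.0000)/1.17=0.8547; Δ=(1.0000−1.0000)/(163.5742−83.7500)=0.0000; B=V−Δ·S=0.8547
Node (2,0) S=27.4432: V=(p*·0.0000+(1−p*)·0.0000)/1.17=0.0000; Δ=(0.0000−0.0000)/(34.3040−17.5636)=0.0000; B=V−Δ·S=0.0000
Node (2,1) S=53.6000: V=(p*·0.7426+(1−p*)·0.0000)/1.17=0.5515; Δ=(0.7426−0.0000)/(67.0000−34.3040)=0.0227; B=V−Δ·S=-0.6659
Node (2,2) S=104.6875: V=(p*·0.8547+(1−p*)·0.7426)/1.17=0.7179; Δ=(0.8547−0.7426)/(130.8594−67.0000)=0.0018; B=V−Δ·S=0.5342
Node (1,0) S=42.8800: V=(p*·0.5515+(1−p*)·0.0000)/1.17=0.4095; Δ=(0.5515−0.0000)/(53.6000−27.4432)=0.0211; B=V−Δ·S=-0.4945
Node (1,1) S=83.7500: V=(p*·0.7179+(1−p*)·0.5515)/1.17=0.5950; Δ=(0.7179−0.5515)/(104.6875−53.6000)=0.0033; B=V−Δ·S=0.3221
Node (0,0) S=67.0000: V=(p*·0.5950+(1−p*)·0.4095)/1.17=0.4877; Δ=(0.5950−0.4095)/(83.7500−42.8800)=0.0045; B=V−Δ·S=0.1837
Check: Δ(0,0)·S0 + B(0,0) = 0.4877 = V0.

(0,0): Delta=0.0045 Bond=0.1837
(1,0): Delta=0.0211 Bond=-0.4945
(1,1): Delta=0.0033 Bond=0.3221
(2,0): Delta=0.0000 Bond=0.0000
(2,1): Delta=0.0227 Bond=-0.6659
(2,2): Delta=0.0018 Bond=0.5342
(3,0): Delta=0.0000 Bond=0.0000
(3,1): Delta=0.0000 Bond=0.0000
(3,2): Delta=0.0245 Bond=-0.8967
(3,3): Delta=0.0000 Bond=0.8547
V0=0.4877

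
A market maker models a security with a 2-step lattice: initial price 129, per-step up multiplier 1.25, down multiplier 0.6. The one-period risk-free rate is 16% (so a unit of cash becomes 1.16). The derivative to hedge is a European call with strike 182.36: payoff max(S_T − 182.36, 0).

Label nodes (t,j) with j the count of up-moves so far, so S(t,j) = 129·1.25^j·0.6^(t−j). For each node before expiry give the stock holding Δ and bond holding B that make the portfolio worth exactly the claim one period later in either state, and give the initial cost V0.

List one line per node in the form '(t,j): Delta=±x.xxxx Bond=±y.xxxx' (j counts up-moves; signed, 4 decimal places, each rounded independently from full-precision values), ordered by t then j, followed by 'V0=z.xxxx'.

(0,0): Delta=0.1701 Bond=-11.3489
(1,0): Delta=0.0000 Bond=0.0000
(1,1): Delta=0.1832 Bond=-15.2805
V0=10.5923

The replicating-portfolio and risk-neutral prices coincide; use p* = (1.16−0.6)/(1.25−0.6) = 0.8615 for the latter.
Payoff layer (t=2): V(2,0)=0.0000, V(2,1)=0.0000, V(2,2)=19.2025
  t=1,j=0: stock 77.4000 → up 96.7500 (V=0.0000), down 46.4400 (V=0.0000). Price 0.0000; hedge Δ=0.0000, bond B=0.0000.
  t=1,j=1: stock 161.2500 → up 201.5625 (V=19.2025), down 96.7500 (V=0.0000). Price 14.2618; hedge Δ=0.1832, bond B=-15.2805.
  t=0,j=0: stock 129.0000 → up 161.2500 (V=14.2618), down 77.4000 (V=0.0000). Price 10.5923; hedge Δ=0.1701, bond B=-11.3489.
Root portfolio cost Δ·129+B reproduces V0=10.5923.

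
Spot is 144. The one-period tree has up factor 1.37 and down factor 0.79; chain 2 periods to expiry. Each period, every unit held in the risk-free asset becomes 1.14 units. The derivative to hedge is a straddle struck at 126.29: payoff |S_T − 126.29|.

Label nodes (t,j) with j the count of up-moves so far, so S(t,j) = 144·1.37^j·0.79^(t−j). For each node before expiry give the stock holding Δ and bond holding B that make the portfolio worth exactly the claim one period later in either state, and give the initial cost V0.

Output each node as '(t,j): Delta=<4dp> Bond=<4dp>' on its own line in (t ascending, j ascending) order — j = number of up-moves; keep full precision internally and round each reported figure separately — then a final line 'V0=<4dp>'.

Since d<R<u, set p* = (R−d)/(u−d) = 0.6034; price each node as the discounted p*-expectation of its children.
Payoff layer (t=2): V(2,0)=36.4196, V(2,1)=29.5612, V(2,2)=143.9836
(1,0): S=113.7600. Δ = (V_up−V_dn)/(S_up−S_dn) = (29.5612−36.4196)/(155.8512−89.8704) = -0.1039. V = [p*·29.5612 + (1−p*)·36.4196]/1.14 = 28.3166. B = V − Δ·S = 40.1414.
(1,1): S=197.2800. Δ = (V_up−V_dn)/(S_up−S_dn) = (143.9836−29.5612)/(270.2736−155.8512) = 1.0000. V = [p*·143.9836 + (1−p*)·29.5612]/1.14 = 86.4993. B = V − Δ·S = -110.7807.
(0,0): S=144.0000. Δ = (V_up−V_dn)/(S_up−S_dn) = (86.4993−28.3166)/(197.2800−113.7600) = 0.6966. V = [p*·86.4993 + (1−p*)·28.3166]/1.14 = 55.6376. B = V − Δ·S = -44.6774.
The time-0 hedge costs 55.6376, which is the no-arbitrage price.

(0,0): Delta=0.6966 Bond=-44.6774
(1,0): Delta=-0.1039 Bond=40.1414
(1,1): Delta=1.0000 Bond=-110.7807
V0=55.6376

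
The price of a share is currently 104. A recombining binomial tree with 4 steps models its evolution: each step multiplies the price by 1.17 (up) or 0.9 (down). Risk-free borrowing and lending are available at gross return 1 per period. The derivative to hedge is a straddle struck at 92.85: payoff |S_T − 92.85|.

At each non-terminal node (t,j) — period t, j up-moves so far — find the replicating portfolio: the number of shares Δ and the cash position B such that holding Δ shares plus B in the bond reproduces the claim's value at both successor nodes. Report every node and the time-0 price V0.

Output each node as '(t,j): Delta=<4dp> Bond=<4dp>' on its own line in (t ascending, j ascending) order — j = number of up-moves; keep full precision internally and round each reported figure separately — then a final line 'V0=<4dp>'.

Risk-neutral probability p* = (R−d)/(u−d) = (1−0.9)/(1.17−0.9) = 0.3704.
Terminal payoffs: V(4,0)=24.6156, V(4,1)=4.1453, V(4,2)=22.4661, V(4,3)=57.0610, V(4,4)=102.0343
Node (3,0) S=75.8160: V=(p*·4.1453+(1−p*)·24.6156)/1=17.0340; Δ=(4.1453−24.6156)/(88.7047−68.2344)=-1.0000; B=V−Δ·S=92.8500
Node (3,1) S=98.5608: V=(p*·22.4661+(1−p*)·4.1453)/1=10.9308; Δ=(22.4661−4.1453)/(115.3161−88.7047)=0.6885; B=V−Δ·S=-56.9242
Node (3,2) S=128.1290: V=(p*·57.0610+(1−p*)·22.4661)/1=35.2790; Δ=(57.0610−22.4661)/(149.9110−115.3161)=1.0000; B=V−Δ·S=-92.8500
Node (3,3) S=166.5678: V=(p*·102.0343+(1−p*)·57.0610)/1=73.7178; Δ=(102.0343−57.0610)/(194.8843−149.9110)=1.0000; B=V−Δ·S=-92.8500
Node (2,0) S=84.2400: V=(p*·10.9308+(1−p*)·17.0340)/1=14.7735; Δ=(10.9308−17.0340)/(98.5608−75.8160)=-0.2683; B=V−Δ·S=37.3781
Node (2,1) S=109.5120: V=(p*·35.2790+(1−p*)·10.9308)/1=19.9487; Δ=(35.2790−10.9308)/(128.1290−98.5608)=0.8235; B=V−Δ·S=-70.2301
Node (2,2) S=142.3656: V=(p*·73.7178+(1−p*)·35.2790)/1=49.5156; Δ=(73.7178−35.2790)/(166.5678−128.1290)=1.0000; B=V−Δ·S=-92.8500
Node (1,0) S=93.6000: V=(p*·19.9487+(1−p*)·14.7735)/1=16.6903; Δ=(19.9487−14.7735)/(109.5120−84.2400)=0.2048; B=V−Δ·S=-2.4768
Node (1,1) S=121.6800: V=(p*·49.5156+(1−p*)·19.9487)/1=30.8994; Δ=(49.5156−19.9487)/(142.3656−109.5120)=0.9000; B=V−Δ·S=-78.6078
Node (0,0) S=104.0000: V=(p*·30.8994+(1−p*)·16.6903)/1=21.9529; Δ=(30.8994−16.6903)/(121.6800−93.6000)=0.5060; B=V−Δ·S=-30.6735
Self-financing check: at every node Δ·S+B equals the discounted successor values.

(0,0): Delta=0.5060 Bond=-30.6735
(1,0): Delta=0.2048 Bond=-2.4768
(1,1): Delta=0.9000 Bond=-78.6078
(2,0): Delta=-0.2683 Bond=37.3781
(2,1): Delta=0.8235 Bond=-70.2301
(2,2): Delta=1.0000 Bond=-92.8500
(3,0): Delta=-1.0000 Bond=92.8500
(3,1): Delta=0.6885 Bond=-56.9242
(3,2): Delta=1.0000 Bond=-92.8500
(3,3): Delta=1.0000 Bond=-92.8500
V0=21.9529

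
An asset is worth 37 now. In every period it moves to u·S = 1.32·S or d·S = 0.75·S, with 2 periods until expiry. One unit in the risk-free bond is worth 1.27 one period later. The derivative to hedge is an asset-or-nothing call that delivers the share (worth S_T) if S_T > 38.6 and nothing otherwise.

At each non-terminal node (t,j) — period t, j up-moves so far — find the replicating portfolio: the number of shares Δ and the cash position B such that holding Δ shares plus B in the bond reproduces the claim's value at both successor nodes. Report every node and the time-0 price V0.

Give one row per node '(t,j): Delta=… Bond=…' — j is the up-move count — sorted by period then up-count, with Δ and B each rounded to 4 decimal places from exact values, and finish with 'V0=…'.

No-arbitrage ⇒ martingale measure with p* = (R−d)/(u−d) = 0.9123.
Payoff layer (t=2): V(2,0)=0.0000, V(2,1)=0.0000, V(2,2)=64.4688
Node (1,0) S=27.7500: V=(p*·0.0000+(1−p*)·0.0000)/1.27=0.0000; Δ=(0.0000−0.0000)/(36.6300−20.8125)=0.0000; B=V−Δ·S=0.0000
Node (1,1) S=48.8400: V=(p*·64.4688+(1−p*)·0.0000)/1.27=46.3100; Δ=(64.4688−0.0000)/(64.4688−36.6300)=2.3158; B=V−Δ·S=-66.7932
Node (0,0) S=37.0000: V=(p*·46.3100+(1−p*)·0.0000)/1.27=33.2659; Δ=(46.3100−0.0000)/(48.8400−27.7500)=2.1958; B=V−Δ·S=-47.9796
Each (Δ,B) replicates both successor values, so the strategy is self-financing and V0 is arbitrage-free.

(0,0): Delta=2.1958 Bond=-47.9796
(1,0): Delta=0.0000 Bond=0.0000
(1,1): Delta=2.3158 Bond=-66.7932
V0=33.2659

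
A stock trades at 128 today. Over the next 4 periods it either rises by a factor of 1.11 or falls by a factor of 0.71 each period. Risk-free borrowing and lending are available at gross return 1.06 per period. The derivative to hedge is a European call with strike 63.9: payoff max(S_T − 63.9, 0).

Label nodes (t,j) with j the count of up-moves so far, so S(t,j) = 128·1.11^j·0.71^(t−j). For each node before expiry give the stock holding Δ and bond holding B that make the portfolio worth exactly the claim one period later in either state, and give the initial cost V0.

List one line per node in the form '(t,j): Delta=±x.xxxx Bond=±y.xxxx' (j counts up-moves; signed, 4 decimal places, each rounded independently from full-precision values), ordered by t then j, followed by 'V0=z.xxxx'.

(0,0): Delta=0.9906 Bond=-49.3396
(1,0): Delta=0.9231 Bond=-46.1631
(1,1): Delta=0.9968 Bond=-53.1767
(2,0): Delta=0.4990 Bond=-21.5649
(2,1): Delta=0.9619 Bond=-52.8426
(2,2): Delta=1.0000 Bond=-56.8708
(3,0): Delta=0.0000 Bond=0.0000
(3,1): Delta=0.5446 Bond=-26.1243
(3,2): Delta=1.0000 Bond=-60.2830
(3,3): Delta=1.0000 Bond=-60.2830
V0=77.4619

No-arbitrage ⇒ martingale measure with p* = (R−d)/(u−d) = 0.8750.
Terminal values V(4,·): V(4,0)=0.0000, V(4,1)=0.0000, V(4,2)=15.6010, V(4,3)=60.3903, V(4,4)=130.4130
(3,0): S=45.8126. Δ = (V_up−V_dn)/(S_up−S_dn) = (0.0000−0.0000)/(50.8520−32.5270) = 0.0000. V = [p*·0.0000 + (1−p*)·0.0000]/1.06 = 0.0000. B = V − Δ·S = 0.0000.
(3,1): S=71.6225. Δ = (V_up−V_dn)/(S_up−S_dn) = (15.6010−0.0000)/(79.5010−50.8520) = 0.5446. V = [p*·15.6010 + (1−p*)·0.0000]/1.06 = 12.8782. B = V − Δ·S = -26.1243.
(3,2): S=111.9732. Δ = (V_up−V_dn)/(S_up−S_dn) = (60.3903−15.6010)/(124.2903−79.5010) = 1.0000. V = [p*·60.3903 + (1−p*)·15.6010]/1.06 = 51.6902. B = V − Δ·S = -60.2830.
(3,3): S=175.0568. Δ = (V_up−V_dn)/(S_up−S_dn) = (130.4130−60.3903)/(194.3130−124.2903) = 1.0000. V = [p*·130.4130 + (1−p*)·60.3903]/1.06 = 114.7737. B = V − Δ·S = -60.2830.
(2,0): S=64.5248. Δ = (V_up−V_dn)/(S_up−S_dn) = (12.8782−0.0000)/(71.6225−45.8126) = 0.4990. V = [p*·12.8782 + (1−p*)·0.0000]/1.06 = 10.6306. B = V − Δ·S = -21.5649.
(2,1): S=100.8768. Δ = (V_up−V_dn)/(S_up−S_dn) = (51.6902−12.8782)/(111.9732−71.6225) = 0.9619. V = [p*·51.6902 + (1−p*)·12.8782]/1.06 = 44.1875. B = V − Δ·S = -52.8426.
(2,2): S=157.7088. Δ = (V_up−V_dn)/(S_up−S_dn) = (114.7737−51.6902)/(175.0568−111.9732) = 1.0000. V = [p*·114.7737 + (1−p*)·51.6902]/1.06 = 100.8380. B = V − Δ·S = -56.8708.
(1,0): S=90.8800. Δ = (V_up−V_dn)/(S_up−S_dn) = (44.1875−10.6306)/(100.8768−64.5248) = 0.9231. V = [p*·44.1875 + (1−p*)·10.6306]/1.06 = 37.7291. B = V − Δ·S = -46.1631.
(1,1): S=142.0800. Δ = (V_up−V_dn)/(S_up−S_dn) = (100.8380−44.1875)/(157.7088−100.8768) = 0.9968. V = [p*·100.8380 + (1−p*)·44.1875]/1.06 = 88.4497. B = V − Δ·S = -53.1767.
(0,0): S=128.0000. Δ = (V_up−V_dn)/(S_up−S_dn) = (88.4497−37.7291)/(142.0800−90.8800) = 0.9906. V = [p*·88.4497 + (1−p*)·37.7291]/1.06 = 77.4619. B = V − Δ·S = -49.3396.
Root portfolio cost Δ·128+B reproduces V0=77.4619.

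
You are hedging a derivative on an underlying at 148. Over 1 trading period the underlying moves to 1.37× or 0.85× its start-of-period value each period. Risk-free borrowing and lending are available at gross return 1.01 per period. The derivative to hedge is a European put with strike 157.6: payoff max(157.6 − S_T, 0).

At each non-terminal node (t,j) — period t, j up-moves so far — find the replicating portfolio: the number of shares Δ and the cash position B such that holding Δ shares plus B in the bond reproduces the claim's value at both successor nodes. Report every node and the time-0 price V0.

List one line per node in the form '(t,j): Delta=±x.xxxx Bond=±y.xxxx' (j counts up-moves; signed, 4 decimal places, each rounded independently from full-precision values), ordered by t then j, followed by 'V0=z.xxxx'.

(0,0): Delta=-0.4132 Bond=82.9513
V0=21.7974

The replicating-portfolio and risk-neutral prices coincide; use p* = (1.01−0.85)/(1.37−0.85) = 0.3077 for the latter.
Terminal payoffs: V(1,0)=31.8000, V(1,1)=0.0000
(0,0): S=148.0000. Δ = (V_up−V_dn)/(S_up−S_dn) = (0.0000−31.8000)/(202.7600−125.8000) = -0.4132. V = [p*·0.0000 + (1−p*)·31.8000]/1.01 = 21.7974. B = V − Δ·S = 82.9513.
Root portfolio cost Δ·148+B reproduces V0=21.7974.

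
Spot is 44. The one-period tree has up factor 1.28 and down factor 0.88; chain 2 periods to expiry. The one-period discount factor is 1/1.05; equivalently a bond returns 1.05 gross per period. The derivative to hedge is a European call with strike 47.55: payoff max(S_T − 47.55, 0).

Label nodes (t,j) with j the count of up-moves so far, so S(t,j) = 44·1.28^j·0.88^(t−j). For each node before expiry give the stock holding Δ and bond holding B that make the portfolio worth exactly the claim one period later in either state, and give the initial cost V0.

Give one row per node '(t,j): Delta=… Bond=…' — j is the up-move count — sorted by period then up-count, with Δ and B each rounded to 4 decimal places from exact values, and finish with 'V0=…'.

Under the risk-neutral measure, an up-move has probability p* = (R−d)/(u−d) = 0.4250 and values discount at R = 1.05.
Terminal values V(2,·): V(2,0)=0.0000, V(2,1)=2.0116, V(2,2)=24.5396
Node (1,0) S=38.7200: V=(p*·2.0116+(1−p*)·0.0000)/1.05=0.8142; Δ=(2.0116−0.0000)/(49.5616−34.0736)=0.1299; B=V−Δ·S=-4.2148
Node (1,1) S=56.3200: V=(p*·24.5396+(1−p*)·2.0116)/1.05=11.0343; Δ=(24.5396−2.0116)/(72.0896−49.5616)=1.0000; B=V−Δ·S=-45.2857
Node (0,0) S=44.0000: V=(p*·11.0343+(1−p*)·0.8142)/1.05=4.9121; Δ=(11.0343−0.8142)/(56.3200−38.7200)=0.5807; B=V−Δ·S=-20.6380
Each (Δ,B) replicates both successor values, so the strategy is self-financing and V0 is arbitrage-free.

(0,0): Delta=0.5807 Bond=-20.6380
(1,0): Delta=0.1299 Bond=-4.2148
(1,1): Delta=1.0000 Bond=-45.2857
V0=4.9121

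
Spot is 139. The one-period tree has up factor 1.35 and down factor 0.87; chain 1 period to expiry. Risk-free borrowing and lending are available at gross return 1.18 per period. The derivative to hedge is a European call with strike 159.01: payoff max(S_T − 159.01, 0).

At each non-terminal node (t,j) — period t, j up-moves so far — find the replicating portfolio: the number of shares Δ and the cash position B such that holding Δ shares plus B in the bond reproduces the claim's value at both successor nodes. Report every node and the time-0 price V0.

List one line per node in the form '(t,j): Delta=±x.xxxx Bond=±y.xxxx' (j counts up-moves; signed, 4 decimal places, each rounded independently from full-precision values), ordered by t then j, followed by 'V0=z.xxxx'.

(0,0): Delta=0.4293 Bond=-43.9915
V0=15.6751

Risk-neutral probability p* = (R−d)/(u−d) = (1.18−0.87)/(1.35−0.87) = 0.6458.
At expiry t=1: V(1,0)=0.0000, V(1,1)=28.6400
(0,0): S=139.0000. Δ = (V_up−V_dn)/(S_up−S_dn) = (28.6400−0.0000)/(187.6500−120.9300) = 0.4293. V = [p*·28.6400 + (1−p*)·0.0000]/1.18 = 15.6751. B = V − Δ·S = -43.9915.
Self-financing check: at every node Δ·S+B equals the discounted successor values.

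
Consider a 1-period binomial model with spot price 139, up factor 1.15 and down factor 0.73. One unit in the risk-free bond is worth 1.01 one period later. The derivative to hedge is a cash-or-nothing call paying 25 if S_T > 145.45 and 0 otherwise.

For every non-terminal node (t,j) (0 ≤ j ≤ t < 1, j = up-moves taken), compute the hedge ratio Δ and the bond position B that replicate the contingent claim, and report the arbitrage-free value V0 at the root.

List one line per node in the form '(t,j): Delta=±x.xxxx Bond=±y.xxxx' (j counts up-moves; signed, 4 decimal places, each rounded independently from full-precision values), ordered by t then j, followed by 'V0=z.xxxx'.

(0,0): Delta=0.4282 Bond=-43.0222
V0=16.5017

Since d<R<u, set p* = (R−d)/(u−d) = 0.6667; price each node as the discounted p*-expectation of its children.
Terminal payoffs: V(1,0)=0.0000, V(1,1)=25.0000
(0,0): S=139.0000. Δ = (V_up−V_dn)/(S_up−S_dn) = (25.0000−0.0000)/(159.8500−101.4700) = 0.4282. V = [p*·25.0000 + (1−p*)·0.0000]/1.01 = 16.5017. B = V − Δ·S = -43.0222.
Root portfolio cost Δ·139+B reproduces V0=16.5017.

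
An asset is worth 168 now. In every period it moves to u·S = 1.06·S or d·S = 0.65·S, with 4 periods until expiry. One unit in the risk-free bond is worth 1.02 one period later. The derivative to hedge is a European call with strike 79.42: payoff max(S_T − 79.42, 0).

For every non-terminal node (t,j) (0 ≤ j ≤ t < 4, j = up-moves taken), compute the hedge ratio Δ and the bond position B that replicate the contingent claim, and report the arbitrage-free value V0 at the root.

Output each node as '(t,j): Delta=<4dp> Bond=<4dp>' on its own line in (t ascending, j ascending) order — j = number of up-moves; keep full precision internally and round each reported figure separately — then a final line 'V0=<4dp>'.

(0,0): Delta=0.9890 Bond=-71.4256
(1,0): Delta=0.8808 Bond=-61.0364
(1,1): Delta=0.9962 Bond=-74.1316
(2,0): Delta=0.0101 Bond=-0.4581
(2,1): Delta=0.9385 Bond=-68.9381
(2,2): Delta=1.0000 Bond=-76.3360
(3,0): Delta=0.0000 Bond=0.0000
(3,1): Delta=0.0108 Bond=-0.5178
(3,2): Delta=1.0000 Bond=-77.8627
(3,3): Delta=1.0000 Bond=-77.8627
V0=94.7268

Since d<R<u, set p* = (R−d)/(u−d) = 0.9024; price each node as the discounted p*-expectation of its children.
Payoff layer (t=4): V(4,0)=0.0000, V(4,1)=0.0000, V(4,2)=0.3331, V(4,3)=50.6389, V(4,4)=132.6761
(3,0): S=46.1370. Δ = (V_up−V_dn)/(S_up−S_dn) = (0.0000−0.0000)/(48.9052−29.9891) = 0.0000. V = [p*·0.0000 + (1−p*)·0.0000]/1.02 = 0.0000. B = V − Δ·S = 0.0000.
(3,1): S=75.2388. Δ = (V_up−V_dn)/(S_up−S_dn) = (0.3331−0.0000)/(79.7531−48.9052) = 0.0108. V = [p*·0.3331 + (1−p*)·0.0000]/1.02 = 0.2947. B = V − Δ·S = -0.5178.
(3,2): S=122.6971. Δ = (V_up−V_dn)/(S_up−S_dn) = (50.6389−0.3331)/(130.0589−79.7531) = 1.0000. V = [p*·50.6389 + (1−p*)·0.3331]/1.02 = 44.8344. B = V − Δ·S = -77.8627.
(3,3): S=200.0907. Δ = (V_up−V_dn)/(S_up−S_dn) = (132.6761−50.6389)/(212.0961−130.0589) = 1.0000. V = [p*·132.6761 + (1−p*)·50.6389]/1.02 = 122.2279. B = V − Δ·S = -77.8627.
(2,0): S=70.9800. Δ = (V_up−V_dn)/(S_up−S_dn) = (0.2947−0.0000)/(75.2388−46.1370) = 0.0101. V = [p*·0.2947 + (1−p*)·0.0000]/1.02 = 0.2608. B = V − Δ·S = -0.4581.
(2,1): S=115.7520. Δ = (V_up−V_dn)/(S_up−S_dn) = (44.8344−0.2947)/(122.6971−75.2388) = 0.9385. V = [p*·44.8344 + (1−p*)·0.2947]/1.02 = 39.6951. B = V − Δ·S = -68.9381.
(2,2): S=188.7648. Δ = (V_up−V_dn)/(S_up−S_dn) = (122.2279−44.8344)/(200.0907−122.6971) = 1.0000. V = [p*·122.2279 + (1−p*)·44.8344]/1.02 = 112.4288. B = V − Δ·S = -76.3360.
(1,0): S=109.2000. Δ = (V_up−V_dn)/(S_up−S_dn) = (39.6951−0.2608)/(115.7520−70.9800) = 0.8808. V = [p*·39.6951 + (1−p*)·0.2608]/1.02 = 35.1450. B = V − Δ·S = -61.0364.
(1,1): S=178.0800. Δ = (V_up−V_dn)/(S_up−S_dn) = (112.4288−39.6951)/(188.7648−115.7520) = 0.9962. V = [p*·112.4288 + (1−p*)·39.6951]/1.02 = 103.2675. B = V − Δ·S = -74.1316.
(0,0): S=168.0000. Δ = (V_up−V_dn)/(S_up−S_dn) = (103.2675−35.1450)/(178.0800−109.2000) = 0.9890. V = [p*·103.2675 + (1−p*)·35.1450]/1.02 = 94.7268. B = V − Δ·S = -71.4256.
Self-financing check: at every node Δ·S+B equals the discounted successor values.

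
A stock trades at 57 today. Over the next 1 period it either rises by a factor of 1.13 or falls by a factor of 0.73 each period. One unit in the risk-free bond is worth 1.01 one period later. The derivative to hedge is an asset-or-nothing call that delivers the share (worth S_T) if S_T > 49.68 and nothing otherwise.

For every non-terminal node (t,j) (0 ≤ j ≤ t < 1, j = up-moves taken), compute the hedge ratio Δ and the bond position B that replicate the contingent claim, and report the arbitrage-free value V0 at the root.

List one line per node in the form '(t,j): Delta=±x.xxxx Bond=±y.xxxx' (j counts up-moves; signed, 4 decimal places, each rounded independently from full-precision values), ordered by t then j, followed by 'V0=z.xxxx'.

(0,0): Delta=2.8250 Bond=-116.3844
V0=44.6406

Since d<R<u, set p* = (R−d)/(u−d) = 0.7000; price each node as the discounted p*-expectation of its children.
Terminal payoffs: V(1,0)=0.0000, V(1,1)=64.4100
  t=0,j=0: stock 57.0000 → up 64.4100 (V=64.4100), down 41.6100 (V=0.0000). Price 44.6406; hedge Δ=2.8250, bond B=-116.3844.
Each (Δ,B) replicates both successor values, so the strategy is self-financing and V0 is arbitrage-free.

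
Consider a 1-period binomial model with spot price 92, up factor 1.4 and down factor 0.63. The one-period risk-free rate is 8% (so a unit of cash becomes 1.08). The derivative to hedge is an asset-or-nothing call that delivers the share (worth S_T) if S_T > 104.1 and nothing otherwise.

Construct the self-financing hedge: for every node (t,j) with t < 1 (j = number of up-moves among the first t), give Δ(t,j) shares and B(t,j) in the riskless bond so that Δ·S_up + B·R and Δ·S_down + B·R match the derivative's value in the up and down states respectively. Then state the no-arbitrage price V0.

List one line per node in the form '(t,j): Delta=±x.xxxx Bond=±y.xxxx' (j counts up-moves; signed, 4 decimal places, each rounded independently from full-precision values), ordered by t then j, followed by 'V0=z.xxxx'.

(0,0): Delta=1.8182 Bond=-97.5758
V0=69.6970

No-arbitrage ⇒ martingale measure with p* = (R−d)/(u−d) = 0.5844.
Payoff layer (t=1): V(1,0)=0.0000, V(1,1)=128.8000
  t=0,j=0: stock 92.0000 → up 128.8000 (V=128.8000), down 57.9600 (V=0.0000). Price 69.6970; hedge Δ=1.8182, bond B=-97.5758.
Check: Δ(0,0)·S0 + B(0,0) = 69.6970 = V0.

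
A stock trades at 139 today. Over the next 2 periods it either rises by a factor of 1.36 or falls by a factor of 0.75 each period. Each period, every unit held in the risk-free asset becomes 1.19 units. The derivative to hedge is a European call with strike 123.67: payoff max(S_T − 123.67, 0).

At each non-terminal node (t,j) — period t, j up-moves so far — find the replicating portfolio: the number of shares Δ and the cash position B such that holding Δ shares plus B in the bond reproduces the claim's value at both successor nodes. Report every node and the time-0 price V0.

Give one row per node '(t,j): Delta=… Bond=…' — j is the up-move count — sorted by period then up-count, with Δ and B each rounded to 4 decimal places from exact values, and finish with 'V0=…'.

(0,0): Delta=0.8744 Bond=-67.3752
(1,0): Delta=0.2848 Bond=-18.7113
(1,1): Delta=1.0000 Bond=-103.9244
V0=54.1631

No-arbitrage ⇒ martingale measure with p* = (R−d)/(u−d) = 0.7213.
Terminal payoffs: V(2,0)=0.0000, V(2,1)=18.1100, V(2,2)=133.4244
(1,0): S=104.2500. Δ = (V_up−V_dn)/(S_up−S_dn) = (18.1100−0.0000)/(141.7800−78.1875) = 0.2848. V = [p*·18.1100 + (1−p*)·0.0000]/1.19 = 10.9773. B = V − Δ·S = -18.7113.
(1,1): S=189.0400. Δ = (V_up−V_dn)/(S_up−S_dn) = (133.4244−18.1100)/(257.0944−141.7800) = 1.0000. V = [p*·133.4244 + (1−p*)·18.1100]/1.19 = 85.1156. B = V − Δ·S = -103.9244.
(0,0): S=139.0000. Δ = (V_up−V_dn)/(S_up−S_dn) = (85.1156−10.9773)/(189.0400−104.2500) = 0.8744. V = [p*·85.1156 + (1−p*)·10.9773]/1.19 = 54.1631. B = V − Δ·S = -67.3752.
The time-0 hedge costs 54.1631, which is the no-arbitrage price.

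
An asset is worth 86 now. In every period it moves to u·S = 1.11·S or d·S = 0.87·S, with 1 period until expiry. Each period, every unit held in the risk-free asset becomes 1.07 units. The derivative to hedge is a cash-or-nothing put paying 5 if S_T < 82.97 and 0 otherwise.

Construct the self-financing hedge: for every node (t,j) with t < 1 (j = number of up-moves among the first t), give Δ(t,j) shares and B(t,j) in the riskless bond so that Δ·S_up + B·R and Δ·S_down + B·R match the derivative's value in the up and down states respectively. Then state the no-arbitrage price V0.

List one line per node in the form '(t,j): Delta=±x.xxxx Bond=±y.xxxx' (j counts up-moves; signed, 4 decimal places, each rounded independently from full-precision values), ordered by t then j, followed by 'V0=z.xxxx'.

The replicating-portfolio and risk-neutral prices coincide; use p* = (1.07−0.87)/(1.11−0.87) = 0.8333 for the latter.
Terminal payoffs: V(1,0)=5.0000, V(1,1)=0.0000
Node (0,0) S=86.0000: V=(p*·0.0000+(1−p*)·5.0000)/1.07=0.7788; Δ=(0.0000−5.0000)/(95.4600−74.8200)=-0.2422; B=V−Δ·S=21.6121
Check: Δ(0,0)·S0 + B(0,0) = 0.7788 = V0.

(0,0): Delta=-0.2422 Bond=21.6121
V0=0.7788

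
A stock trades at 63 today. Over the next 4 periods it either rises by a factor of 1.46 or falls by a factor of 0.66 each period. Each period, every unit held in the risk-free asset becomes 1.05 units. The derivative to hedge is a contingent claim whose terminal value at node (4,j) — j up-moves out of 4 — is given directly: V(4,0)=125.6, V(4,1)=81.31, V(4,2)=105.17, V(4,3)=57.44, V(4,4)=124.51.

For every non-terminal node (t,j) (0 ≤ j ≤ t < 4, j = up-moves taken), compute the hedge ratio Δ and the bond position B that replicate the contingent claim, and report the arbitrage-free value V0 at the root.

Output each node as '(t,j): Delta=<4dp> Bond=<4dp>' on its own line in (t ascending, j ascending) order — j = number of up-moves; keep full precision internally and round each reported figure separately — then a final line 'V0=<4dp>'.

(0,0): Delta=-0.1108 Bond=81.0851
(1,0): Delta=-0.3014 Bond=93.0638
(1,1): Delta=-0.0203 Bond=76.8086
(2,0): Delta=-0.4801 Bond=102.6202
(2,1): Delta=-0.2165 Bond=92.5622
(2,2): Delta=0.0730 Bond=68.1249
(3,0): Delta=-3.0566 Bond=154.4183
(3,1): Delta=0.7444 Bond=58.6910
(3,2): Delta=-0.6731 Bond=137.6640
(3,3): Delta=0.4276 Bond=2.0069
V0=74.1028

The replicating-portfolio and risk-neutral prices coincide; use p* = (1.05−0.66)/(1.46−0.66) = 0.4875 for the latter.
Payoff layer (t=4): V(4,0)=125.6000, V(4,1)=81.3100, V(4,2)=105.1700, V(4,3)=57.4400, V(4,4)=124.5100
  t=3,j=0: stock 18.1122 → up 26.4439 (V=81.3100), down 11.9541 (V=125.6000). Price 99.0558; hedge Δ=-3.0566, bond B=154.4183.
  t=3,j=1: stock 40.0665 → up 58.4971 (V=105.1700), down 26.4439 (V=81.3100). Price 88.5160; hedge Δ=0.7444, bond B=58.6910.
  t=3,j=2: stock 88.6319 → up 129.4026 (V=57.4400), down 58.4971 (V=105.1700). Price 78.0015; hedge Δ=-0.6731, bond B=137.6640.
  t=3,j=3: stock 196.0646 → up 286.2543 (V=124.5100), down 129.4026 (V=57.4400). Price 85.8444; hedge Δ=0.4276, bond B=2.0069.
  t=2,j=0: stock 27.4428 → up 40.0665 (V=88.5160), down 18.1122 (V=99.0558). Price 89.4454; hedge Δ=-0.4801, bond B=102.6202.
  t=2,j=1: stock 60.7068 → up 88.6319 (V=78.0015), down 40.0665 (V=88.5160). Price 79.4192; hedge Δ=-0.2165, bond B=92.5622.
  t=2,j=2: stock 134.2908 → up 196.0646 (V=85.8444), down 88.6319 (V=78.0015). Price 77.9285; hedge Δ=0.0730, bond B=68.1249.
  t=1,j=0: stock 41.5800 → up 60.7068 (V=79.4192), down 27.4428 (V=89.4454). Price 80.5311; hedge Δ=-0.3014, bond B=93.0638.
  t=1,j=1: stock 91.9800 → up 134.2908 (V=77.9285), down 60.7068 (V=79.4192). Price 74.9452; hedge Δ=-0.0203, bond B=76.8086.
  t=0,j=0: stock 63.0000 → up 91.9800 (V=74.9452), down 41.5800 (V=80.5311). Price 74.1028; hedge Δ=-0.1108, bond B=81.0851.
Check: Δ(0,0)·S0 + B(0,0) = 74.1028 = V0.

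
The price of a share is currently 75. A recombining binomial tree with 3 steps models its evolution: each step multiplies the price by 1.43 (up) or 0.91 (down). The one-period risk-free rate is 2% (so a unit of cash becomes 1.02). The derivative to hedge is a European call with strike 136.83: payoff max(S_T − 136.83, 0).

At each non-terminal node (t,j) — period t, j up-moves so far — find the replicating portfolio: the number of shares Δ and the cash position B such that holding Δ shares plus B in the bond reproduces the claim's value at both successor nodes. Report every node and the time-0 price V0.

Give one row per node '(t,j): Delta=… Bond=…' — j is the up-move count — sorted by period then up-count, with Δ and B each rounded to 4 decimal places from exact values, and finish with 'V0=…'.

The replicating-portfolio and risk-neutral prices coincide; use p* = (1.02−0.91)/(1.43−0.91) = 0.2115 for the latter.
Terminal payoffs: V(3,0)=0.0000, V(3,1)=0.0000, V(3,2)=2.7344, V(3,3)=82.4855
(2,0): S=62.1075. Δ = (V_up−V_dn)/(S_up−S_dn) = (0.0000−0.0000)/(88.8137−56.5178) = 0.0000. V = [p*·0.0000 + (1−p*)·0.0000]/1.02 = 0.0000. B = V − Δ·S = 0.0000.
(2,1): S=97.5975. Δ = (V_up−V_dn)/(S_up−S_dn) = (2.7344−0.0000)/(139.5644−88.8137) = 0.0539. V = [p*·2.7344 + (1−p*)·0.0000]/1.02 = 0.5671. B = V − Δ·S = -4.6914.
(2,2): S=153.3675. Δ = (V_up−V_dn)/(S_up−S_dn) = (82.4855−2.7344)/(219.3155−139.5644) = 1.0000. V = [p*·82.4855 + (1−p*)·2.7344]/1.02 = 19.2204. B = V − Δ·S = -134.1471.
(1,0): S=68.2500. Δ = (V_up−V_dn)/(S_up−S_dn) = (0.5671−0.0000)/(97.5975−62.1075) = 0.0160. V = [p*·0.5671 + (1−p*)·0.0000]/1.02 = 0.1176. B = V − Δ·S = -0.9730.
(1,1): S=107.2500. Δ = (V_up−V_dn)/(S_up−S_dn) = (19.2204−0.5671)/(153.3675−97.5975) = 0.3345. V = [p*·19.2204 + (1−p*)·0.5671]/1.02 = 4.4245. B = V − Δ·S = -31.4473.
(0,0): S=75.0000. Δ = (V_up−V_dn)/(S_up−S_dn) = (4.4245−0.1176)/(107.2500−68.2500) = 0.1104. V = [p*·4.4245 + (1−p*)·0.1176]/1.02 = 1.0085. B = V − Δ·S = -7.2740.
Root portfolio cost Δ·75+B reproduces V0=1.0085.

(0,0): Delta=0.1104 Bond=-7.2740
(1,0): Delta=0.0160 Bond=-0.9730
(1,1): Delta=0.3345 Bond=-31.4473
(2,0): Delta=0.0000 Bond=0.0000
(2,1): Delta=0.0539 Bond=-4.6914
(2,2): Delta=1.0000 Bond=-134.1471
V0=1.0085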